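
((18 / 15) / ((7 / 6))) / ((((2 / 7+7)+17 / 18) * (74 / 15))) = 972 / 38369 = 0.03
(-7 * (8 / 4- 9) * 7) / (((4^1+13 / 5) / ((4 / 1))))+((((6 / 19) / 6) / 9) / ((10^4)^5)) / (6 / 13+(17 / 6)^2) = 12946020500000000000000000429 / 62276775000000000000000000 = 207.88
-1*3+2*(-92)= -187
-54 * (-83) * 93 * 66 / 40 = 6877629 / 10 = 687762.90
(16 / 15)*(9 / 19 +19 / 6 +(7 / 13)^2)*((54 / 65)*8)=29076864 / 1043575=27.86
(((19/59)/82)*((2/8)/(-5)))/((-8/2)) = 19/387040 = 0.00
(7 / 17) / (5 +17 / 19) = 19 / 272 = 0.07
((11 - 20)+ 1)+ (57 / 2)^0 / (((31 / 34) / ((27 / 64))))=-7477 / 992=-7.54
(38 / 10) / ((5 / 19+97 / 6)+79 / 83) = 179778 / 822325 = 0.22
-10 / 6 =-5 / 3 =-1.67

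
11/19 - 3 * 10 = -559/19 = -29.42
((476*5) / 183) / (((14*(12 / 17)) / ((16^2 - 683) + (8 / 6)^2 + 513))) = 570775 / 4941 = 115.52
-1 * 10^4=-10000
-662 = -662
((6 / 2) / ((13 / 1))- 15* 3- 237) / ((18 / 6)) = -1221 / 13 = -93.92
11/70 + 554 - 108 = 31231/70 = 446.16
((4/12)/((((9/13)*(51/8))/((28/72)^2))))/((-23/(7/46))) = -4459/59003073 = -0.00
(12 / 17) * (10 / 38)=60 / 323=0.19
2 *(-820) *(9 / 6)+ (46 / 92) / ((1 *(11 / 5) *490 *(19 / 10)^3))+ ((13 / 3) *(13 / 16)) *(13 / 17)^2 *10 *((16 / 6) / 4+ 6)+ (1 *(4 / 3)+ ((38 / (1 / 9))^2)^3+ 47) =30773475840118508808787523 / 19231799202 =1600135042847069.59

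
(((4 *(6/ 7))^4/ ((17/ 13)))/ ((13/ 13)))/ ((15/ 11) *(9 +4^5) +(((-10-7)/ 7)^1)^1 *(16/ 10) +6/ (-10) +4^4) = 9123840/ 143343473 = 0.06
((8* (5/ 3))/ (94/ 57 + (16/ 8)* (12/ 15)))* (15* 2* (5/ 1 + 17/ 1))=1254000/ 463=2708.42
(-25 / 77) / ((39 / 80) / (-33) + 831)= -0.00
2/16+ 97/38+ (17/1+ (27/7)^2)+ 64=734039/7448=98.56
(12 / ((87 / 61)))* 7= 1708 / 29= 58.90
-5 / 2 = -2.50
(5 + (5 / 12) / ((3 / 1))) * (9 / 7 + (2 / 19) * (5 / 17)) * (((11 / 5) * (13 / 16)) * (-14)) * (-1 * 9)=15751307 / 10336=1523.93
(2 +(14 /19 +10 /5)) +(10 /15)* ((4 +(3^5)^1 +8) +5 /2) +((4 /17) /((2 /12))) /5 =856043 /4845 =176.69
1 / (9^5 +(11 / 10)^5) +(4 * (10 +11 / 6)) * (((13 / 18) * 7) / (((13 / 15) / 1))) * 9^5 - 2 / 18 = 16304084.89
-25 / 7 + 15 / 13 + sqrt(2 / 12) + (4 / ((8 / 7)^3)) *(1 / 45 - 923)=-648833971 / 262080 + sqrt(6) / 6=-2475.30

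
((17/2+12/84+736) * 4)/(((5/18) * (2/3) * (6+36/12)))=12510/7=1787.14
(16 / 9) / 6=8 / 27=0.30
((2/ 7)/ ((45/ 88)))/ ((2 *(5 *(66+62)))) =11/ 25200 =0.00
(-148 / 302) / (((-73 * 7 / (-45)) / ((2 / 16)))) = -1665 / 308644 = -0.01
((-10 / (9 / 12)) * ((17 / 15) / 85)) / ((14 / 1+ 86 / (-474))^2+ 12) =-49928 / 56998265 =-0.00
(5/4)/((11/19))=95/44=2.16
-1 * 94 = -94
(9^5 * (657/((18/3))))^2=167229666656361/4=41807416664090.25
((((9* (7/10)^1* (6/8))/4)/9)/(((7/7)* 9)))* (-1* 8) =-7/60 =-0.12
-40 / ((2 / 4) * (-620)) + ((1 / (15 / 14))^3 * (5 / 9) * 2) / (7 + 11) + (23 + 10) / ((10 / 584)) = 3266763224 / 1694925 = 1927.38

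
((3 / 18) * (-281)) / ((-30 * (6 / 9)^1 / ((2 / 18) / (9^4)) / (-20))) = -281 / 354294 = -0.00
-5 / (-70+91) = -0.24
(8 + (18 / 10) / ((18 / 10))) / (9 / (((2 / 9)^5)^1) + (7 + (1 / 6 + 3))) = 864 / 1595299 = 0.00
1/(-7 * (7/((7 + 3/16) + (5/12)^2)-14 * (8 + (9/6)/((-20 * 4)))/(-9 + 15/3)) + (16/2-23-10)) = -3392/770653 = -0.00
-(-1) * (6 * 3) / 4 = 9 / 2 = 4.50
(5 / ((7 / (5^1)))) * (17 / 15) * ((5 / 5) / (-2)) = -85 / 42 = -2.02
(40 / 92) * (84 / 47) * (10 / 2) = 4200 / 1081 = 3.89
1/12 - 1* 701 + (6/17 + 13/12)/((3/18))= -141229/204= -692.30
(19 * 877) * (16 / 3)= 266608 / 3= 88869.33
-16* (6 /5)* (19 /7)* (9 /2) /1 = -8208 /35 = -234.51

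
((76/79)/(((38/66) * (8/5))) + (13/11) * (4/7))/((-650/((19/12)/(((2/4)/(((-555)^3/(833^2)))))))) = 906053258115/438976385848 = 2.06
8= 8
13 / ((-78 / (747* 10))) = -1245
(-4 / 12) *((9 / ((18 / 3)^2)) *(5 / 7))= -5 / 84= -0.06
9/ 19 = 0.47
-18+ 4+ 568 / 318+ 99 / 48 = -25825 / 2544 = -10.15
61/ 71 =0.86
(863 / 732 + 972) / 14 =712367 / 10248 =69.51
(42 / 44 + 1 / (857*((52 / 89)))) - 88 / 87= -0.05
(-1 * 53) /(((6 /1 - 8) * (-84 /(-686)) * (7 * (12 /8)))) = 371 /18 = 20.61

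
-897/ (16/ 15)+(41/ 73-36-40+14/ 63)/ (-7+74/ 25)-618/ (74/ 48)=-48050777879/ 39283344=-1223.18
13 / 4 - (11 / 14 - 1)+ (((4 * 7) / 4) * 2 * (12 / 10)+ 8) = 3957 / 140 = 28.26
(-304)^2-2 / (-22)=1016577 / 11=92416.09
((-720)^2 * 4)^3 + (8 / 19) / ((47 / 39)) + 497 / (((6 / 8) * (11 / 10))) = 262748564109656081763136 / 29469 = 8916100448256000602.77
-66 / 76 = -33 / 38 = -0.87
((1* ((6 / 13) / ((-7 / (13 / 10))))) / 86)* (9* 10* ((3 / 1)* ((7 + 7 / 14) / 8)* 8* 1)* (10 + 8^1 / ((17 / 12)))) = -23085 / 731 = -31.58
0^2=0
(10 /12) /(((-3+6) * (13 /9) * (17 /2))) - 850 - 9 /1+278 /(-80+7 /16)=-242641690 /281333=-862.47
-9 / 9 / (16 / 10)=-0.62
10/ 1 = 10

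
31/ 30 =1.03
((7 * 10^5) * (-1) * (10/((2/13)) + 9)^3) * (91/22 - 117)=352159917200000/11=32014537927272.73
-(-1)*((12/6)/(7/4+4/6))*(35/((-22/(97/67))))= -40740/21373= -1.91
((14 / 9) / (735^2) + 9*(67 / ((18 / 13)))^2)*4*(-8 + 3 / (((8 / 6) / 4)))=58548119183 / 694575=84293.44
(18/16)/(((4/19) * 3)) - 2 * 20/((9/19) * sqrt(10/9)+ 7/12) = -38545167/151328+ 328320 * sqrt(10)/4729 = -35.17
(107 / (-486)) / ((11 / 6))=-107 / 891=-0.12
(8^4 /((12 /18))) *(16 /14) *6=294912 /7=42130.29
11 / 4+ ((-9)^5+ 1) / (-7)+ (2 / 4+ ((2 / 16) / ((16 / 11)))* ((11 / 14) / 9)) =136099129 / 16128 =8438.69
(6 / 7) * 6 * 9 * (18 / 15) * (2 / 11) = 3888 / 385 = 10.10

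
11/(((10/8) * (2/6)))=132/5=26.40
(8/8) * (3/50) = 3/50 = 0.06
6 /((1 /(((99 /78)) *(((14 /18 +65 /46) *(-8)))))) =-39908 /299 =-133.47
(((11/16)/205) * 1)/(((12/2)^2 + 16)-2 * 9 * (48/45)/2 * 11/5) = 55/506432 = 0.00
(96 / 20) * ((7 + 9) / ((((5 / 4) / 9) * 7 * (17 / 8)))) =37.17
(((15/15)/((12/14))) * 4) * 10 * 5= 700/3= 233.33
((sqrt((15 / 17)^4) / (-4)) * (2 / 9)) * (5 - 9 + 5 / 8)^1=675 / 4624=0.15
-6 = -6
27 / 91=0.30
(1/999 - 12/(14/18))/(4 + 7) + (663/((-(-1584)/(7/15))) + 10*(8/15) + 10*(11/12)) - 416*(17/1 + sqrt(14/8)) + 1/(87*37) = -1259706427409/178461360 - 208*sqrt(7) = -7609.02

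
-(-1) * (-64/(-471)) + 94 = 44338/471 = 94.14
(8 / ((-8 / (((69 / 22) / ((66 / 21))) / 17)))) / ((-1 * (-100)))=-483 / 822800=-0.00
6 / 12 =1 / 2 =0.50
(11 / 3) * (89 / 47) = 979 / 141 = 6.94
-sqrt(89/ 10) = -sqrt(890)/ 10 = -2.98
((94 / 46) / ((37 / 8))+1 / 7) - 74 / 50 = -133334 / 148925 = -0.90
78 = 78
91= 91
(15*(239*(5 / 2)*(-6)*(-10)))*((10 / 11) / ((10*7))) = 537750 / 77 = 6983.77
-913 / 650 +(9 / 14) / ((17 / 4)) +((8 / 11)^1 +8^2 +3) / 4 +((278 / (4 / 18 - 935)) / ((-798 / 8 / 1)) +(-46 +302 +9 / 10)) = 74145325785637 / 272011639900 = 272.58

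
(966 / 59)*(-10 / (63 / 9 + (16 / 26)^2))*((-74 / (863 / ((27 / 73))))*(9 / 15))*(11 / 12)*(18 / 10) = 16145983854 / 23175127135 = 0.70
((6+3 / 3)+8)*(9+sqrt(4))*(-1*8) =-1320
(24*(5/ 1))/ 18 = 20/ 3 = 6.67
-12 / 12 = -1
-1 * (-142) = 142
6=6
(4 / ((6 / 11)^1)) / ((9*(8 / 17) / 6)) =10.39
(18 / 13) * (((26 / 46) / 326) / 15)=3 / 18745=0.00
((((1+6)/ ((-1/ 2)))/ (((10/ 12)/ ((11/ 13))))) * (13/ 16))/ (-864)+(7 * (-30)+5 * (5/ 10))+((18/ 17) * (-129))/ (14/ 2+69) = -209.28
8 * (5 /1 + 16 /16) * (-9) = -432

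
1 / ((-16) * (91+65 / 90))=-9 / 13208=-0.00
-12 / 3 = -4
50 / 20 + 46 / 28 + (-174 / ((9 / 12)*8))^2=5916 / 7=845.14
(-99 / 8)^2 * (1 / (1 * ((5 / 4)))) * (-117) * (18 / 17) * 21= -216729513 / 680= -318719.87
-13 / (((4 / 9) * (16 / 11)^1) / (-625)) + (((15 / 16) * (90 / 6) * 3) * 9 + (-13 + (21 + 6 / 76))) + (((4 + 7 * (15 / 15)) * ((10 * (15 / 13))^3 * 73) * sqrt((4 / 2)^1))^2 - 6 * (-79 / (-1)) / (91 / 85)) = 125037492940122146811767 / 41085798208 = 3043326365648.55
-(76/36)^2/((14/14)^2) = -361/81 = -4.46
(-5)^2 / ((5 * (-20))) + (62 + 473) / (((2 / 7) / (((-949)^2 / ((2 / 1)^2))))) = 3372750743 / 8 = 421593842.88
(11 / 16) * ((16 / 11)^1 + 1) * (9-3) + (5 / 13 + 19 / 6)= 4267 / 312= 13.68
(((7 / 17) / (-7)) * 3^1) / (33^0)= -3 / 17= -0.18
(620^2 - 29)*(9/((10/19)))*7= 460092087/10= 46009208.70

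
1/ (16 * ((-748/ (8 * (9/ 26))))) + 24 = 933495/ 38896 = 24.00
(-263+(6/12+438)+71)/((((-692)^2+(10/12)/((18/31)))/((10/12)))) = 0.00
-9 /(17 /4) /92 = -9 /391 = -0.02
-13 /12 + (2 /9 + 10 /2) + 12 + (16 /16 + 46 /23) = 689 /36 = 19.14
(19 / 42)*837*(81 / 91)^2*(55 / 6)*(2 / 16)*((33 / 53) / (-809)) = -21041815905 / 79534433888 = -0.26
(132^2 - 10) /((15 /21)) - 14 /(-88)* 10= 2681931 /110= 24381.19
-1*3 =-3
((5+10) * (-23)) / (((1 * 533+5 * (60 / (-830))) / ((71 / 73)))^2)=-11980969905 / 10415187744049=-0.00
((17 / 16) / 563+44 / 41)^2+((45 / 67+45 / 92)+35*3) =22557641778165941 / 210197287410944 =107.32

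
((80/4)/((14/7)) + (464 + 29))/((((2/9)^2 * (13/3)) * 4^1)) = 122229/208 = 587.64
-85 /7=-12.14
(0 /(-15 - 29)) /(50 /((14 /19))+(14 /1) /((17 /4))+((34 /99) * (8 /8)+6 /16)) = 0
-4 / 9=-0.44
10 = 10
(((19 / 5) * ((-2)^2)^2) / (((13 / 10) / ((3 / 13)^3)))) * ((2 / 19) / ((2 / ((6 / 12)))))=432 / 28561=0.02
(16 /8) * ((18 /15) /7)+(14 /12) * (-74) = -85.99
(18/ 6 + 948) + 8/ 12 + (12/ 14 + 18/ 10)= 100204/ 105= 954.32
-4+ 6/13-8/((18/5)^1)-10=-1844/117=-15.76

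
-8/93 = -0.09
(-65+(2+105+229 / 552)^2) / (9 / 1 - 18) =-3495854089 / 2742336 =-1274.77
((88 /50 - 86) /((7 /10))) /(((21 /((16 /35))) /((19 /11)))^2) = -43250688 /254205875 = -0.17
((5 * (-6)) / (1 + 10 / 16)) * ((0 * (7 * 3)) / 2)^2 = 0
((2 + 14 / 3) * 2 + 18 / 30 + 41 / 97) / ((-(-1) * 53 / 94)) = 1963472 / 77115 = 25.46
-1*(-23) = 23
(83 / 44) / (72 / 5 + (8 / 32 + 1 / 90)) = 3735 / 29029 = 0.13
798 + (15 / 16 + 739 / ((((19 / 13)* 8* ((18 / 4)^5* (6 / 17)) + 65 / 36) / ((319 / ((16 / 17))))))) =806516844069 / 969578224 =831.82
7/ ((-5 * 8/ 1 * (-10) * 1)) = 7/ 400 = 0.02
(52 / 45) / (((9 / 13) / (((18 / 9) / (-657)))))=-1352 / 266085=-0.01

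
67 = 67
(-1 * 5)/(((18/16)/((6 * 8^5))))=-2621440/3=-873813.33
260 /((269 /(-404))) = -105040 /269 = -390.48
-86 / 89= -0.97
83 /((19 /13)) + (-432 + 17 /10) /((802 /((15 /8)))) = 13600457 /243808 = 55.78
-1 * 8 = -8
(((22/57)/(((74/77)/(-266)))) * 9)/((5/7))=-249018/185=-1346.04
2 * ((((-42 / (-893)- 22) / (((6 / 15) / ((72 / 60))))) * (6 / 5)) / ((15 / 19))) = -200.21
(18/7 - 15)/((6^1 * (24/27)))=-261/112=-2.33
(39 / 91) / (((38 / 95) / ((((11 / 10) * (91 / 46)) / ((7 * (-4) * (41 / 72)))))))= -3861 / 26404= -0.15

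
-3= -3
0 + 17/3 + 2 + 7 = 44/3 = 14.67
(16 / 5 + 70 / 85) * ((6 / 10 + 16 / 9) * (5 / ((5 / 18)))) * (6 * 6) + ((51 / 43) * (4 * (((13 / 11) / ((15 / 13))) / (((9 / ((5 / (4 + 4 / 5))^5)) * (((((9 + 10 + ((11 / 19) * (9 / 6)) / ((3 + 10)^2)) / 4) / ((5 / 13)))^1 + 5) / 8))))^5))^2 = 3524064619096113033652179377254023649440228960233954482707364863732333455277758505076997449879160136136143439022560781874478761295718297 / 568447568482629751296182107866201788890346196304492492491952184463373700967780353109643309228734648676273915964486621696632238899200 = 6199.45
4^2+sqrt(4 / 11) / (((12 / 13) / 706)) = 16+4589 * sqrt(11) / 33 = 477.21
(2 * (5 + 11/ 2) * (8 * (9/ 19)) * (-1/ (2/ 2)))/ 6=-252/ 19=-13.26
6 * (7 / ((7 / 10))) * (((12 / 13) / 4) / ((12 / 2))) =30 / 13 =2.31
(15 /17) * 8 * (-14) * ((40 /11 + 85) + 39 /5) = -104832 /11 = -9530.18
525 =525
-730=-730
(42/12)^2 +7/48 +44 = 2707/48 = 56.40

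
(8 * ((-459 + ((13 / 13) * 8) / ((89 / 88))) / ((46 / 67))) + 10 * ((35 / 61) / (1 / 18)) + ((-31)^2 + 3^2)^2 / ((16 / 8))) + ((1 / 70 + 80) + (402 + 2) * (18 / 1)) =4131279394327 / 8740690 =472649.12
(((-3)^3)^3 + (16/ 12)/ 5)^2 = 87167248081/ 225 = 387409991.47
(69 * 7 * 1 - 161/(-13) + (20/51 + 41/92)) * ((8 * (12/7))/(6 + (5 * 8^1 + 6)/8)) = 579.18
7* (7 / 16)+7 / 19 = 1043 / 304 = 3.43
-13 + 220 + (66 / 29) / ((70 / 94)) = 213207 / 1015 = 210.06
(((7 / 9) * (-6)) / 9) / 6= -7 / 81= -0.09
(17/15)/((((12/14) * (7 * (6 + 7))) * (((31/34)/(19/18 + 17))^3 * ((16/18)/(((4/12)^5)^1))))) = 44109528125/84438180432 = 0.52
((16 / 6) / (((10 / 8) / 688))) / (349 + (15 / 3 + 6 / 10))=22016 / 5319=4.14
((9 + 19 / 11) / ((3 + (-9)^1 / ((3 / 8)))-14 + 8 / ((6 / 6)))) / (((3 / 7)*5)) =-826 / 4455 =-0.19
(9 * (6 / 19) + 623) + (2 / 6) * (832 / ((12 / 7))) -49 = 738.62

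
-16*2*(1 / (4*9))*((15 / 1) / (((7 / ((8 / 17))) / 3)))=-320 / 119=-2.69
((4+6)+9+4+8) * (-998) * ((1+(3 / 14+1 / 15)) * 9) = -12483483 / 35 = -356670.94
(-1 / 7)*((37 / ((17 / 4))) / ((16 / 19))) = -703 / 476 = -1.48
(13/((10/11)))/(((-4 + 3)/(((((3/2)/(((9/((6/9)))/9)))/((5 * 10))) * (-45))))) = 1287/100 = 12.87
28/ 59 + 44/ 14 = 1494/ 413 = 3.62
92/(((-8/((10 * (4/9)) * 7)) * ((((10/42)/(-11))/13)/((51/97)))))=10958948/97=112978.85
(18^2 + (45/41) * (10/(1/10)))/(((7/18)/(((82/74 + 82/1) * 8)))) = 741572.20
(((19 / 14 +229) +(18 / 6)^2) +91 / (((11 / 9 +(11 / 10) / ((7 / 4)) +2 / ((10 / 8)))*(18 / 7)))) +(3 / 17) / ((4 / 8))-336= -11128837 / 129353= -86.03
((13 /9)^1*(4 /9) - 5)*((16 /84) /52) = -353 /22113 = -0.02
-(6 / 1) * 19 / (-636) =19 / 106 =0.18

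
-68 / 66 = -34 / 33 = -1.03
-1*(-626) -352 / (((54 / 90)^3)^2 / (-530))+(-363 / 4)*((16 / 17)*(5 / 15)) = 49562405182 / 12393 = 3999225.79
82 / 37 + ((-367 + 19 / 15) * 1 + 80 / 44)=-2208172 / 6105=-361.70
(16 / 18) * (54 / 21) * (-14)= -32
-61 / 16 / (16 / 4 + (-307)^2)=-61 / 1508048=-0.00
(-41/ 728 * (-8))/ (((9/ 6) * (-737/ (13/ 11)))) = -82/ 170247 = -0.00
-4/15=-0.27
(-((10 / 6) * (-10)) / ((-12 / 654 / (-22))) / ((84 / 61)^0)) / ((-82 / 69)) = -689425 / 41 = -16815.24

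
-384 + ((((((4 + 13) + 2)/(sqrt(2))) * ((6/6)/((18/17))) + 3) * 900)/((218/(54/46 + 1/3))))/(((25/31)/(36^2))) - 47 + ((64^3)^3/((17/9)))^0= 74131462/2507 + 224932032 * sqrt(2)/2507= 156455.28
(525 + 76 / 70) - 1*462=2243 / 35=64.09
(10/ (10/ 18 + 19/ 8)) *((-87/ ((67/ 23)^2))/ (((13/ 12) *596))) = -99409680/ 1834685723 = -0.05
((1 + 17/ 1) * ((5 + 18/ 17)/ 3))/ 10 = 309/ 85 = 3.64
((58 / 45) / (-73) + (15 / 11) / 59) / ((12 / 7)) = 81431 / 25583580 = 0.00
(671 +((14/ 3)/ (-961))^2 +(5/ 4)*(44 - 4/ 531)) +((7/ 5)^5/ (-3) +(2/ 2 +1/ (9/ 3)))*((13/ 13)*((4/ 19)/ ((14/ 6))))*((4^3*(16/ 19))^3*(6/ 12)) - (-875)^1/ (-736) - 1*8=-866918920033787454131057/ 342973307432777700000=-2527.66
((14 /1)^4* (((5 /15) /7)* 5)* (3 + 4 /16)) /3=89180 /9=9908.89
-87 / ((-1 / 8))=696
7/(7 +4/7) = 49/53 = 0.92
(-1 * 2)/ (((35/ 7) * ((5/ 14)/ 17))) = -476/ 25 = -19.04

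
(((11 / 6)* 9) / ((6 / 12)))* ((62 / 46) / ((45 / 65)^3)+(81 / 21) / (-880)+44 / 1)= 4963614091 / 3129840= 1585.90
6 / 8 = 3 / 4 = 0.75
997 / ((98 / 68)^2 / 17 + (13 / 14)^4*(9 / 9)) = 188171594576 / 163379397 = 1151.75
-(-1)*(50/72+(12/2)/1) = 241/36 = 6.69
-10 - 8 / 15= -158 / 15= -10.53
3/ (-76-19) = -3/ 95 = -0.03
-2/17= -0.12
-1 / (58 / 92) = -46 / 29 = -1.59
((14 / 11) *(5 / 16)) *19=665 / 88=7.56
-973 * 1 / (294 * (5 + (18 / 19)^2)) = -50179 / 89418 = -0.56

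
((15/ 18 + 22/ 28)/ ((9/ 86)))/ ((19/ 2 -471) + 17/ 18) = -2924/ 87045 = -0.03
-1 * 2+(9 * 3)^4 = 531439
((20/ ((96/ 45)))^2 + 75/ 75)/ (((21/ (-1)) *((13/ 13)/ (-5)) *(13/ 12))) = 28445/ 1456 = 19.54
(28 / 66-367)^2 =146337409 / 1089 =134377.79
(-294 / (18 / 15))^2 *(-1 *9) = -540225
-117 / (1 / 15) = -1755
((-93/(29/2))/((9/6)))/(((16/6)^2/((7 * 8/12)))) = -651/232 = -2.81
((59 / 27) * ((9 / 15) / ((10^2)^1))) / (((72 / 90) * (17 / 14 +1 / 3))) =413 / 39000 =0.01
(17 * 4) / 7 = 68 / 7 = 9.71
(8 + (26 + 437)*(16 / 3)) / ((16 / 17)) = 15793 / 6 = 2632.17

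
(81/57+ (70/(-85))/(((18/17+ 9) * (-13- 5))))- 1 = 655/1539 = 0.43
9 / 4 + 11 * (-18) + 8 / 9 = -7015 / 36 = -194.86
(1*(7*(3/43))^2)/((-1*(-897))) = 0.00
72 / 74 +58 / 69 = 4630 / 2553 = 1.81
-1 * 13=-13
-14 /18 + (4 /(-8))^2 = -19 /36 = -0.53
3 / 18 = 1 / 6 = 0.17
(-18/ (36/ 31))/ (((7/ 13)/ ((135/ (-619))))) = 54405/ 8666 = 6.28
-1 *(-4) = 4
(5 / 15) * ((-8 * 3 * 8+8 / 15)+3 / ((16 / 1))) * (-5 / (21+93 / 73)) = 3351211 / 234144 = 14.31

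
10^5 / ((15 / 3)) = 20000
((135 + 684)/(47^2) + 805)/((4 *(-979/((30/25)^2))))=-16011576/54065275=-0.30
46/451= 0.10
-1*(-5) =5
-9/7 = -1.29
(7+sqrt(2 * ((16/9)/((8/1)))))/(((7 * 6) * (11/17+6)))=391/14238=0.03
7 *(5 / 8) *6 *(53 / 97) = 14.34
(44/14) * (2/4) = 11/7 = 1.57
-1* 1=-1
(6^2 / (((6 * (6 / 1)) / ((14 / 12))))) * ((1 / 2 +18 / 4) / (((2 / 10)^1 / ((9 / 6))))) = 175 / 4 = 43.75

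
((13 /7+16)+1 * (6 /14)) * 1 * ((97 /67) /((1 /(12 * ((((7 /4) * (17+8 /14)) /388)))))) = 11808 /469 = 25.18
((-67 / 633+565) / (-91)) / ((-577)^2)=-27506 / 1475208399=-0.00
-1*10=-10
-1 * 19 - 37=-56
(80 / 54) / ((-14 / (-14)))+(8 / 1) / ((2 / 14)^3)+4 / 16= 296539 / 108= 2745.73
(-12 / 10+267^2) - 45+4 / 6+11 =1068817 / 15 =71254.47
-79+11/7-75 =-1067/7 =-152.43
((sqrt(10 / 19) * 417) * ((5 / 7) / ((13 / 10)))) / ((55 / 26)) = 8340 * sqrt(190) / 1463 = 78.58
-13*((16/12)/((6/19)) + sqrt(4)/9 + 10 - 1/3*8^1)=-1378/9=-153.11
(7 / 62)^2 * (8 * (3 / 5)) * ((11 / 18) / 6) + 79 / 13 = 6839717 / 1124370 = 6.08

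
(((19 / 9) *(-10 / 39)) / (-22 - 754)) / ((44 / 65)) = 475 / 460944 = 0.00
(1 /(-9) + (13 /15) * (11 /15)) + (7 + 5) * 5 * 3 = 180.52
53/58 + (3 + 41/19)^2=576165/20938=27.52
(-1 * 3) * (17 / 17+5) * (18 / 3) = -108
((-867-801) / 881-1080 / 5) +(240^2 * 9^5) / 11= 309201818.47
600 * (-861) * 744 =-384350400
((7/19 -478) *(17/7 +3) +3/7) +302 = -2290.43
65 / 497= 0.13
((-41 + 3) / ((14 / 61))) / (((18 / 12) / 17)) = -39406 / 21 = -1876.48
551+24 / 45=8273 / 15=551.53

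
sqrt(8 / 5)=1.26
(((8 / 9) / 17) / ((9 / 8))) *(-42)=-896 / 459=-1.95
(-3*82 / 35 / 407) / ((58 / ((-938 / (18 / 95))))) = 52193 / 35409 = 1.47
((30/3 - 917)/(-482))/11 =907/5302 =0.17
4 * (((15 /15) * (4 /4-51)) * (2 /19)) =-400 /19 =-21.05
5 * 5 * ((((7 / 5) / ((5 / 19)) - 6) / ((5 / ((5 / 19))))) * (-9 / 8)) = 153 / 152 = 1.01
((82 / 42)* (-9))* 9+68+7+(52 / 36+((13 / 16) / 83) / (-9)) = -6835307 / 83664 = -81.70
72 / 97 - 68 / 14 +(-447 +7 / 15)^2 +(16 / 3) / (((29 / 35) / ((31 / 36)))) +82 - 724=198751.45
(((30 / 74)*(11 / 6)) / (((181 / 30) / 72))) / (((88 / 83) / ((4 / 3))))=74700 / 6697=11.15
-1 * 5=-5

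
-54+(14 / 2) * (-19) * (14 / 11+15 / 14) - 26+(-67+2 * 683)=907.23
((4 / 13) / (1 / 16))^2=4096 / 169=24.24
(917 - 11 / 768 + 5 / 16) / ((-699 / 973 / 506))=-173422367965 / 268416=-646095.49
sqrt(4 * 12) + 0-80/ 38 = -40/ 19 + 4 * sqrt(3) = 4.82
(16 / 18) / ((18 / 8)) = 32 / 81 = 0.40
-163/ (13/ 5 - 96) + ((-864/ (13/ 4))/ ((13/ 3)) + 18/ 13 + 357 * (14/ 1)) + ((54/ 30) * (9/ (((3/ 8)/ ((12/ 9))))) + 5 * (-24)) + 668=2188290399/ 394615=5545.38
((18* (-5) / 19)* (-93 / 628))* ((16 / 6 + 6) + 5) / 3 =19065 / 5966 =3.20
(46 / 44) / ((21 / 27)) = 207 / 154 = 1.34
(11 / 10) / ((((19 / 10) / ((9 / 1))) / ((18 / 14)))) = 891 / 133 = 6.70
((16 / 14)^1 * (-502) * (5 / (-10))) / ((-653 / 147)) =-42168 / 653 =-64.58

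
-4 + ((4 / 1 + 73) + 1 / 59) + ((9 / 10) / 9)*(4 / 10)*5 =21599 / 295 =73.22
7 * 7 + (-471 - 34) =-456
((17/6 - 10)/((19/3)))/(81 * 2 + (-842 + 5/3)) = 0.00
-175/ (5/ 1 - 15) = 35/ 2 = 17.50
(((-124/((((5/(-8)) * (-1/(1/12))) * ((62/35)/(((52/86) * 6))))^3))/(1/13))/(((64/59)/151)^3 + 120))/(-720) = 1979184867351435562/5209803766332672956235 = 0.00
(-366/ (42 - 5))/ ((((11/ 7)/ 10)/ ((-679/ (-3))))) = -5798660/ 407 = -14247.32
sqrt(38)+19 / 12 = 7.75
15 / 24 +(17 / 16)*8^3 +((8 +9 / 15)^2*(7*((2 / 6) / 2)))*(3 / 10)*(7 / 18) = 2496113 / 4500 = 554.69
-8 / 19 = -0.42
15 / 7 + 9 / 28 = 69 / 28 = 2.46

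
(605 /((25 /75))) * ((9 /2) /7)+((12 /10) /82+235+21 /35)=4024889 /2870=1402.40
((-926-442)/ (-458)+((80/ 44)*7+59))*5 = 941025/ 2519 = 373.57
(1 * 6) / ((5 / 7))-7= 7 / 5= 1.40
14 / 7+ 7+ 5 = 14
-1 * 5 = -5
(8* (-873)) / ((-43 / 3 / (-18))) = -8770.60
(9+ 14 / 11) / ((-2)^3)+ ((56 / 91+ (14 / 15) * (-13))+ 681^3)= 5419492275877 / 17160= 315821228.20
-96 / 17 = -5.65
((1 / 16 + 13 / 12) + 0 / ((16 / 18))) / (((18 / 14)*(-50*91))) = -11 / 56160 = -0.00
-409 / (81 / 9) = -409 / 9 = -45.44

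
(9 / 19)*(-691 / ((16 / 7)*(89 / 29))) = -1262457 / 27056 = -46.66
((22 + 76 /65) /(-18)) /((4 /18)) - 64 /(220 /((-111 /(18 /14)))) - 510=-421001 /858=-490.68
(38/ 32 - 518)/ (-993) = 8269/ 15888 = 0.52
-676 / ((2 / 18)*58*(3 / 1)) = -34.97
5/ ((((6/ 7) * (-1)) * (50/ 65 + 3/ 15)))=-325/ 54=-6.02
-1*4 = -4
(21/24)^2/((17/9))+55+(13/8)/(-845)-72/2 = 1372209/70720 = 19.40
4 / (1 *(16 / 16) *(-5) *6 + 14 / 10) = -20 / 143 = -0.14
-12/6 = -2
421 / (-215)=-421 / 215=-1.96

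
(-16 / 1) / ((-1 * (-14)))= -8 / 7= -1.14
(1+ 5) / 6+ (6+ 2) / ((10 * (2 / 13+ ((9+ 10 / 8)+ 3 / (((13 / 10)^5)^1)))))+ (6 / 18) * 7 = 850397114 / 249772515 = 3.40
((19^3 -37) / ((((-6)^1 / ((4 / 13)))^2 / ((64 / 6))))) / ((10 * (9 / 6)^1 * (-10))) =-48512 / 38025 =-1.28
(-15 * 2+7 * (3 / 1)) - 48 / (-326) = -1443 / 163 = -8.85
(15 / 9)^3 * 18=250 / 3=83.33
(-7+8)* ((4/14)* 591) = 1182/7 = 168.86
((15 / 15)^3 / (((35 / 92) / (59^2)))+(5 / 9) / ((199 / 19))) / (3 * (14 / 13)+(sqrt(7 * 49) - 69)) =-141672940279 / 937569794 - 96934117033 * sqrt(7) / 6027234390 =-193.66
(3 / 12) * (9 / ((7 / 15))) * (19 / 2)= 2565 / 56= 45.80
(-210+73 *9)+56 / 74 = 16567 / 37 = 447.76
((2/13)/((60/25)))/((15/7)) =7/234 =0.03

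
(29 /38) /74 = 29 /2812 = 0.01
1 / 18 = 0.06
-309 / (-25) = 309 / 25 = 12.36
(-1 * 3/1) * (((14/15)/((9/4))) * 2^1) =-112/45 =-2.49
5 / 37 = 0.14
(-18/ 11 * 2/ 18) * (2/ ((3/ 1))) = -4/ 33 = -0.12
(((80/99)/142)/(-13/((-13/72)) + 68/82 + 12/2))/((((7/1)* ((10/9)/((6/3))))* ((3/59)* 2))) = 2419/13252008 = 0.00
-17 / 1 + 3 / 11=-16.73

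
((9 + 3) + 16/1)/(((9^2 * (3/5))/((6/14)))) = 20/81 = 0.25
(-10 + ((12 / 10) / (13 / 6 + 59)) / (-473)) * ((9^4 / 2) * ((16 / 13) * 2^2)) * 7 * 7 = -89292525553728 / 11283415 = -7913608.21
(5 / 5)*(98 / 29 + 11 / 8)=1103 / 232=4.75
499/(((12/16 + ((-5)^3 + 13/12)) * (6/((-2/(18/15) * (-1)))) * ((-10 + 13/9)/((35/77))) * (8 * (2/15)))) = 561375/10014928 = 0.06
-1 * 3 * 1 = -3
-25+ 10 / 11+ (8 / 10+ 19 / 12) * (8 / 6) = -10352 / 495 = -20.91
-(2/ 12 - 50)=299/ 6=49.83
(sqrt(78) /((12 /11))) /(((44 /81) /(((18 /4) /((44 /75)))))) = 18225 * sqrt(78) /1408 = 114.32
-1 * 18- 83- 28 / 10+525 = 2106 / 5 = 421.20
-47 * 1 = -47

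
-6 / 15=-2 / 5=-0.40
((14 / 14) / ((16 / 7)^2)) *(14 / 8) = 343 / 1024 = 0.33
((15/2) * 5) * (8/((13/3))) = 69.23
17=17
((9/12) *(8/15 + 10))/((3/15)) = 79/2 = 39.50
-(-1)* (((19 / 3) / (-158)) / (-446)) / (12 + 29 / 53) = 53 / 7399140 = 0.00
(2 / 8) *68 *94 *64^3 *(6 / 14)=1256718336 / 7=179531190.86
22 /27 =0.81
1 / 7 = 0.14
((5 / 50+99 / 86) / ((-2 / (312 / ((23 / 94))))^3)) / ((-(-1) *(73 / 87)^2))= -6420193847603587584 / 13940157745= -460553887.91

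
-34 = -34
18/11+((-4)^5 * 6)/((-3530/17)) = 31.23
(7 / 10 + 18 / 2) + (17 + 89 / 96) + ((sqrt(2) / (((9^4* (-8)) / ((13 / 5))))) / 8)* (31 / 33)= 13261 / 480 - 403* sqrt(2) / 69284160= 27.63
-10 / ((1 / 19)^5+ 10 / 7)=-7.00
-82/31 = -2.65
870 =870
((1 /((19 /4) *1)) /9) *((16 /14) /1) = 32 /1197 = 0.03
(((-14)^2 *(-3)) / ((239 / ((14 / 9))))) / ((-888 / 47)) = 16121 / 79587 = 0.20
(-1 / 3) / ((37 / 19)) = -19 / 111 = -0.17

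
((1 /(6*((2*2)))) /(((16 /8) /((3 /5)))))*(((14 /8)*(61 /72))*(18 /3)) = 427 /3840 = 0.11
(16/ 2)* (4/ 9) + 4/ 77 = 3.61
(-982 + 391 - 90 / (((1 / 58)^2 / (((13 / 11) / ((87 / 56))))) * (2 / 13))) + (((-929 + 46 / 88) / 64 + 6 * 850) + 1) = -4202984853 / 2816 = -1492537.23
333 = 333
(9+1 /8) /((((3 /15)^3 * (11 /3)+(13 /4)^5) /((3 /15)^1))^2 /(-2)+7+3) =-107642880000 /19389369261607321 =-0.00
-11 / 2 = -5.50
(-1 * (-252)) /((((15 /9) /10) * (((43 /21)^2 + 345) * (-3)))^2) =49009212 /5928538009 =0.01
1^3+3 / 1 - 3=1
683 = 683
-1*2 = -2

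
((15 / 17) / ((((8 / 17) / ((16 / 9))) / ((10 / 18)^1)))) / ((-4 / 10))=-125 / 27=-4.63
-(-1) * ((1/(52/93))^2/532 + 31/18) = 1.73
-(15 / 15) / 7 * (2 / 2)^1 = -1 / 7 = -0.14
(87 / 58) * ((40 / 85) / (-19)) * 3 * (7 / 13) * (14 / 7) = -504 / 4199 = -0.12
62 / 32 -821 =-13105 / 16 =-819.06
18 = 18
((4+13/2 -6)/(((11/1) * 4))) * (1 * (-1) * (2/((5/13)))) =-117/220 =-0.53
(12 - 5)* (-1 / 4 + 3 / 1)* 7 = 539 / 4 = 134.75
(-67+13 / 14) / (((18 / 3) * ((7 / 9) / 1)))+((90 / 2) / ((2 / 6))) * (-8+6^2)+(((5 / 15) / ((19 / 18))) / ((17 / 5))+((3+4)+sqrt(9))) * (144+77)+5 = 22349095 / 3724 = 6001.37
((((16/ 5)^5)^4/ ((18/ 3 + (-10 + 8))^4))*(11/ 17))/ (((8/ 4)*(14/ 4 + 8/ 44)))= 571406344427227070857216/ 131320953369140625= 4351219.89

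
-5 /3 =-1.67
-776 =-776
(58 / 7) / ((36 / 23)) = 667 / 126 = 5.29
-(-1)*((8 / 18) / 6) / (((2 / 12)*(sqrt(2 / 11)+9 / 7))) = 308 / 793-196*sqrt(22) / 7137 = 0.26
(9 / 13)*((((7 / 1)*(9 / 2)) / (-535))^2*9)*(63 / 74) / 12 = 0.00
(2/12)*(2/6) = 0.06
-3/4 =-0.75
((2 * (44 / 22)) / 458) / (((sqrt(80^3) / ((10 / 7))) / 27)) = 27 * sqrt(5) / 128240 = 0.00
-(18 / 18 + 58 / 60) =-59 / 30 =-1.97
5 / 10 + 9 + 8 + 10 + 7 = 69 / 2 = 34.50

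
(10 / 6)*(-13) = -65 / 3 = -21.67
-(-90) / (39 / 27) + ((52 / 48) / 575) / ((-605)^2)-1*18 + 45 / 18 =1536810866419 / 32832442500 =46.81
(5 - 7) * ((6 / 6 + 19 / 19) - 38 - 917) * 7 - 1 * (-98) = 13440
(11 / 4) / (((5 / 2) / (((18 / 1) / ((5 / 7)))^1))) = 27.72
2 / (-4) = -1 / 2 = -0.50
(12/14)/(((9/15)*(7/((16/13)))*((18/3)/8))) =640/1911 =0.33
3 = 3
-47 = -47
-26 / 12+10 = 47 / 6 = 7.83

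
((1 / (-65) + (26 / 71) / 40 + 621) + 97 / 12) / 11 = 3483829 / 60918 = 57.19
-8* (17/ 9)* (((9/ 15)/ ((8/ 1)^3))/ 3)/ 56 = -17/ 161280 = -0.00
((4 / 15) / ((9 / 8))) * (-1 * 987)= -10528 / 45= -233.96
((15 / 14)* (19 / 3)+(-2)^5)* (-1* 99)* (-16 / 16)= -34947 / 14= -2496.21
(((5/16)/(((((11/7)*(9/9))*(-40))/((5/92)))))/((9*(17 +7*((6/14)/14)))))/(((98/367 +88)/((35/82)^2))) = -110145875/30599358451402752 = -0.00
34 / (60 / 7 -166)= -119 / 551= -0.22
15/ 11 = 1.36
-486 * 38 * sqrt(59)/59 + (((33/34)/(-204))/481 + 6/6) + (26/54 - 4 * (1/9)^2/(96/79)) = 48670192/33779187 - 18468 * sqrt(59)/59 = -2402.89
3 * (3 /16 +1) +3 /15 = 301 /80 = 3.76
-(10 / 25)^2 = -4 / 25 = -0.16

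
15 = 15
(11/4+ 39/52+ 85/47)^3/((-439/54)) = -3354790473/182313188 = -18.40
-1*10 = -10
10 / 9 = 1.11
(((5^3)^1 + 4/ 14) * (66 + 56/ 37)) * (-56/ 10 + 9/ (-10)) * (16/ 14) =-113918792/ 1813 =-62834.41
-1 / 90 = -0.01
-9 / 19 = -0.47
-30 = -30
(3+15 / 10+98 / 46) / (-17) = -305 / 782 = -0.39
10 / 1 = 10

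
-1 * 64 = -64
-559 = -559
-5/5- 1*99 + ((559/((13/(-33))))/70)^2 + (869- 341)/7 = 386.36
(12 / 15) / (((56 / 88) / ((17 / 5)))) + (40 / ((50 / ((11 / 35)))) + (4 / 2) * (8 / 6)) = 3776 / 525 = 7.19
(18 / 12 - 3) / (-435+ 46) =3 / 778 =0.00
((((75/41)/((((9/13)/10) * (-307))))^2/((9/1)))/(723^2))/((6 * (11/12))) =21125000/73790212839473691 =0.00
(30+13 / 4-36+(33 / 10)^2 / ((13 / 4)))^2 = 609961 / 1690000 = 0.36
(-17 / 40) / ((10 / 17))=-289 / 400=-0.72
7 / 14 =1 / 2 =0.50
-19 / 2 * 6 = -57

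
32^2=1024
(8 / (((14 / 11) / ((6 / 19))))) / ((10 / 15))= 396 / 133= 2.98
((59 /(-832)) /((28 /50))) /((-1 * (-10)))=-295 /23296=-0.01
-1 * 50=-50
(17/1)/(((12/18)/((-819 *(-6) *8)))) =1002456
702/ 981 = 78/ 109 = 0.72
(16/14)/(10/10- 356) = -8/2485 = -0.00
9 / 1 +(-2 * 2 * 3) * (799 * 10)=-95871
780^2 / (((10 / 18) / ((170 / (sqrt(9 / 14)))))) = 62056800*sqrt(14) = 232195284.12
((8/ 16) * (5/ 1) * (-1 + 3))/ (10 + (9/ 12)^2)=80/ 169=0.47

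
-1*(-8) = 8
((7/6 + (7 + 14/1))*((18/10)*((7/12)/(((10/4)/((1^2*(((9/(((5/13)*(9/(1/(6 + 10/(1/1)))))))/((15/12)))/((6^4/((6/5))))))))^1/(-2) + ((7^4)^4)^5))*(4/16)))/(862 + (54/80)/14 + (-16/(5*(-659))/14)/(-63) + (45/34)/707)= 6039310136769/36268812159738178132979574863697157032743452824800994947979832804478539259985705182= 0.00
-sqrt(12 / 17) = -2 *sqrt(51) / 17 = -0.84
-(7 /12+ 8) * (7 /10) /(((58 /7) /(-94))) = 237209 /3480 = 68.16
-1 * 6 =-6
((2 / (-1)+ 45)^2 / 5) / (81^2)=1849 / 32805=0.06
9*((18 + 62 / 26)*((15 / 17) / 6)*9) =242.82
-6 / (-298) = 3 / 149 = 0.02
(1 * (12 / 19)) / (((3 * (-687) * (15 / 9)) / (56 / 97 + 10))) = -0.00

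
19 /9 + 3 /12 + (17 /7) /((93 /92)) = 37213 /7812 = 4.76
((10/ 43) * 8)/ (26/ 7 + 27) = 112/ 1849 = 0.06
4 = 4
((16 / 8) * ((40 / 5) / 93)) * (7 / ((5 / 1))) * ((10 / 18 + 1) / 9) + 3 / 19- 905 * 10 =-6476353963 / 715635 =-9049.80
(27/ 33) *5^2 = 225/ 11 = 20.45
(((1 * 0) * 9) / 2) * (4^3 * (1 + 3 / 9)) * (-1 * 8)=0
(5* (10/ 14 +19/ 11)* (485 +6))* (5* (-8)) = -18461600/ 77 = -239761.04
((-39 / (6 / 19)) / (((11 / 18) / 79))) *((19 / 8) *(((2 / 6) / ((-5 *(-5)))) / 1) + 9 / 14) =-165840987 / 15400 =-10768.90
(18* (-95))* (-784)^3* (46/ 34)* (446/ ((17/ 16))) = 135246793003499520/ 289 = 467981982711071.00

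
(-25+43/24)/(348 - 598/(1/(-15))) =-557/223632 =-0.00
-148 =-148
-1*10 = -10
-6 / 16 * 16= -6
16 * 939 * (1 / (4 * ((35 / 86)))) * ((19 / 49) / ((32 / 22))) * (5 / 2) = 8438793 / 1372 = 6150.72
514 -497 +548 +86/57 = 32291/57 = 566.51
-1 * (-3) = 3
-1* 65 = -65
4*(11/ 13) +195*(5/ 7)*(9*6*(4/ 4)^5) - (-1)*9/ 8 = 5478883/ 728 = 7525.94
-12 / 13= -0.92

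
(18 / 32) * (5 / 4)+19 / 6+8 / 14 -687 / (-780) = 464929 / 87360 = 5.32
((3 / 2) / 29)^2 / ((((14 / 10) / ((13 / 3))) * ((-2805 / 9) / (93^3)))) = -94109769 / 4403476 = -21.37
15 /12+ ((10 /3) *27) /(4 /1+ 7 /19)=7255 /332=21.85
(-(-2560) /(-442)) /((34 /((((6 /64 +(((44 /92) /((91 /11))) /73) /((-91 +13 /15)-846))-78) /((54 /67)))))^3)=133.09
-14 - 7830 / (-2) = 3901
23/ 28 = 0.82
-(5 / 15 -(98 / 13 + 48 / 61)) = 19013 / 2379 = 7.99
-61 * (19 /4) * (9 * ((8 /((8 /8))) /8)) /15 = -3477 /20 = -173.85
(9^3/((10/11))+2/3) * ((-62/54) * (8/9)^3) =-191075072/295245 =-647.17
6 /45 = 2 /15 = 0.13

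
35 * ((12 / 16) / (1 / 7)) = 735 / 4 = 183.75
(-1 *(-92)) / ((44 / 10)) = 230 / 11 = 20.91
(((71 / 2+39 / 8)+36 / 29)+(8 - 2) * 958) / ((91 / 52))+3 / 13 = 17462701 / 5278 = 3308.58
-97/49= -1.98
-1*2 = -2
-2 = -2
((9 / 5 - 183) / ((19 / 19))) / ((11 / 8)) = -7248 / 55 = -131.78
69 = 69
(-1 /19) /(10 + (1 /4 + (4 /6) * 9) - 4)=-4 /931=-0.00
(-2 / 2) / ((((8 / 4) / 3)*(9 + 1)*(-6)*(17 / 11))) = 11 / 680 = 0.02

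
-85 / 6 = -14.17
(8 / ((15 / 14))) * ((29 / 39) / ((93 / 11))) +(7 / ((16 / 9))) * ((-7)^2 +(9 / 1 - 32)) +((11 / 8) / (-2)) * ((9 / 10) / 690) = 41255678407 / 400420800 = 103.03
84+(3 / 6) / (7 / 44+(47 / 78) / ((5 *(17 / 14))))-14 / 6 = 9450635 / 113043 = 83.60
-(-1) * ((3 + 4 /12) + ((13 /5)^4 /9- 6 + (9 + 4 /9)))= 66686 /5625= 11.86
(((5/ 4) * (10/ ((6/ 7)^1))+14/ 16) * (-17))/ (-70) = 901/ 240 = 3.75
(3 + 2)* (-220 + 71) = -745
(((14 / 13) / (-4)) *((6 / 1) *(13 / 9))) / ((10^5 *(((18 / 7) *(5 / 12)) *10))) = -49 / 22500000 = -0.00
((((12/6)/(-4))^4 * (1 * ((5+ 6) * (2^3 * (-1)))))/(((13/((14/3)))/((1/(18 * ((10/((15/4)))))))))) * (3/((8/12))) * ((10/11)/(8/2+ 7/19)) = -665/17264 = -0.04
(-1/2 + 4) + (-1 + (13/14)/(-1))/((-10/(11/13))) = 6667/1820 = 3.66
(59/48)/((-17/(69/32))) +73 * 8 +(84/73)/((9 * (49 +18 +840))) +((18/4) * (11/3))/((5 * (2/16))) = 5275261274519/8644508160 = 610.24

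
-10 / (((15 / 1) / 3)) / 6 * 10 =-10 / 3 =-3.33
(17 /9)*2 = 34 /9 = 3.78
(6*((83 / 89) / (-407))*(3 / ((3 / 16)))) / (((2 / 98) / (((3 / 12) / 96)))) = -4067 / 144892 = -0.03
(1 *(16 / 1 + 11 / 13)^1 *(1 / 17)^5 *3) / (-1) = -657 / 18458141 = -0.00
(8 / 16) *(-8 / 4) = -1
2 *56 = 112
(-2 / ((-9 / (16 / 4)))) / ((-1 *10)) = -4 / 45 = -0.09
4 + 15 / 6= 6.50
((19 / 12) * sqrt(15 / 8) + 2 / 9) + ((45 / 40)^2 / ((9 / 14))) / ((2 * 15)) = 829 / 2880 + 19 * sqrt(30) / 48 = 2.46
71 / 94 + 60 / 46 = 4453 / 2162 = 2.06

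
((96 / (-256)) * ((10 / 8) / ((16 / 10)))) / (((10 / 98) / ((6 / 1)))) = -2205 / 128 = -17.23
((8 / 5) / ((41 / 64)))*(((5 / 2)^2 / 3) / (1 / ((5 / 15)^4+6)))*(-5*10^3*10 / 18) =-7792000000 / 89667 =-86899.31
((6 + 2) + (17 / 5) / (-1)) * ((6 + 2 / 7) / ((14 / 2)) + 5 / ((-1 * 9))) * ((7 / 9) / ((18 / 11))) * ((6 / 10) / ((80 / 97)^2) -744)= -100939851991 / 181440000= -556.33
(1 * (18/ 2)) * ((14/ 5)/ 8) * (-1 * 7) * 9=-3969/ 20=-198.45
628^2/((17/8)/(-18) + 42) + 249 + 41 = 58540286/6031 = 9706.56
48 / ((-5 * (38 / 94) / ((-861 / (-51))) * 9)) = -215824 / 4845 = -44.55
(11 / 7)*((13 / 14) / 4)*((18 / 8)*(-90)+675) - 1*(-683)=95801 / 112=855.37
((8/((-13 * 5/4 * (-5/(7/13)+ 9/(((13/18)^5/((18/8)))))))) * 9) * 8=-460631808/1218561095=-0.38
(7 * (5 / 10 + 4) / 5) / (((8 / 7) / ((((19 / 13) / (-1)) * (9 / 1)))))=-72.51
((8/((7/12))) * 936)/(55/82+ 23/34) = 20876544/2191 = 9528.32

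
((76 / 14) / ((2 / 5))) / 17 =95 / 119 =0.80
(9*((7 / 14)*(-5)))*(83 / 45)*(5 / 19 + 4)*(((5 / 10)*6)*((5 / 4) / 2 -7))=1028619 / 304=3383.62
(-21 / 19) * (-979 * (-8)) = -164472 / 19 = -8656.42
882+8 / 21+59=19769 / 21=941.38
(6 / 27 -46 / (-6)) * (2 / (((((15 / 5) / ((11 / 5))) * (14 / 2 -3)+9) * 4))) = 781 / 2862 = 0.27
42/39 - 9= -103/13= -7.92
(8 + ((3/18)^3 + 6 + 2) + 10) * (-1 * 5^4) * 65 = -228190625/216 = -1056438.08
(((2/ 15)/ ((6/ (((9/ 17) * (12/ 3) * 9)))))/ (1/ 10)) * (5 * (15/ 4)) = 1350/ 17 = 79.41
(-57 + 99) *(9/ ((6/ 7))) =441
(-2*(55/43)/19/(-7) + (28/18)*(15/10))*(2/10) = 0.47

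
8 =8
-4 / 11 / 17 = -4 / 187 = -0.02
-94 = -94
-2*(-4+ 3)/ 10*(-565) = -113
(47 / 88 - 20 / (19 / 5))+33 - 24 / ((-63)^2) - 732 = -1556701481 / 2212056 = -703.74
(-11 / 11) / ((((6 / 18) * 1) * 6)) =-1 / 2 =-0.50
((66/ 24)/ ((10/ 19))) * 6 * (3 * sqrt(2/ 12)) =627 * sqrt(6)/ 40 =38.40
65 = 65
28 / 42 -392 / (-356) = 1.77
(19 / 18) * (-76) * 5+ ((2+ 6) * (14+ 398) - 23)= 25847 / 9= 2871.89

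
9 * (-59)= -531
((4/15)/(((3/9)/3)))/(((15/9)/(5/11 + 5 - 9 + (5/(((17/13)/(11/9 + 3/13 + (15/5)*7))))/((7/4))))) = 2144684/32725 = 65.54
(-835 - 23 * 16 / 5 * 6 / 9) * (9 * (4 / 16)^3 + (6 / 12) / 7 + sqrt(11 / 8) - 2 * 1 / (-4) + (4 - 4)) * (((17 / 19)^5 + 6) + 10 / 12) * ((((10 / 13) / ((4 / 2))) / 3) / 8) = -1459229844461 * sqrt(22) / 55623087936 - 465494320383059 / 6229785848832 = -197.77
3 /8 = 0.38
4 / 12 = 1 / 3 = 0.33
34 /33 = 1.03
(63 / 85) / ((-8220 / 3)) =-63 / 232900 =-0.00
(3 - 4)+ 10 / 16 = -3 / 8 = -0.38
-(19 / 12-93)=91.42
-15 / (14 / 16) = -120 / 7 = -17.14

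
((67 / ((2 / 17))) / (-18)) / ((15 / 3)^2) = -1.27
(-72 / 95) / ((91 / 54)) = -3888 / 8645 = -0.45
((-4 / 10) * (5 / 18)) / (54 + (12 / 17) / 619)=-10523 / 5114286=-0.00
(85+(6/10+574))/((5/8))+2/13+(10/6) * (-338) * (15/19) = 3771548/6175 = 610.78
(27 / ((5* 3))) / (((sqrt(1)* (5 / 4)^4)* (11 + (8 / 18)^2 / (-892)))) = 41617152 / 620903125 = 0.07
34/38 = 17/19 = 0.89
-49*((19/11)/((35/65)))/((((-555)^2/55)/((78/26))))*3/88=-1729/602360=-0.00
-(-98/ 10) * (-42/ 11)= -2058/ 55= -37.42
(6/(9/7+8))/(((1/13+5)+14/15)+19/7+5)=441/9367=0.05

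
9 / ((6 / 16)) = 24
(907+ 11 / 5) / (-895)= -4546 / 4475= -1.02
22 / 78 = 0.28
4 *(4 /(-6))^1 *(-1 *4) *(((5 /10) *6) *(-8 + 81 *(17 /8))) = 5252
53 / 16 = 3.31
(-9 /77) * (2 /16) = -9 /616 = -0.01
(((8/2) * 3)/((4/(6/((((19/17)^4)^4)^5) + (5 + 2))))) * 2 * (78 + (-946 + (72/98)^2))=-36437.60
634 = 634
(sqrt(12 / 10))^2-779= -3889 / 5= -777.80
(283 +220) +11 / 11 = 504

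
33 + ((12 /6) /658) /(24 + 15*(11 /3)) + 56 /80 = 8758977 /259910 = 33.70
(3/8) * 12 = 9/2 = 4.50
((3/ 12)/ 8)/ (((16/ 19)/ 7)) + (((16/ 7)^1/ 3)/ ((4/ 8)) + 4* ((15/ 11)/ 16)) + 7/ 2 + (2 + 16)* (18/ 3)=13438595/ 118272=113.62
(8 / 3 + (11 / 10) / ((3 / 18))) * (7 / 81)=973 / 1215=0.80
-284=-284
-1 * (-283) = 283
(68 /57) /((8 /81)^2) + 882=305307 /304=1004.30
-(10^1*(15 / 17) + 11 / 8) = -1387 / 136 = -10.20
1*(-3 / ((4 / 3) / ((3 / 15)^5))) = -9 / 12500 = -0.00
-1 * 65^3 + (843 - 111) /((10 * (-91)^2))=-11370847759 /41405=-274624.99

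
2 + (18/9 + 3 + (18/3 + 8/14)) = 95/7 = 13.57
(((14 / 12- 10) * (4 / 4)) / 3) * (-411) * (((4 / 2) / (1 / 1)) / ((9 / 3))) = 7261 / 9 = 806.78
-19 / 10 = -1.90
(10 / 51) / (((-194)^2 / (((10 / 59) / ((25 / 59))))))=1 / 479859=0.00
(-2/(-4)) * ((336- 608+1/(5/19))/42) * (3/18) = -149/280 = -0.53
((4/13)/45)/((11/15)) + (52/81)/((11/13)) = 8896/11583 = 0.77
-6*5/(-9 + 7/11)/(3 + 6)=55/138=0.40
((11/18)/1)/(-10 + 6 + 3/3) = -11/54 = -0.20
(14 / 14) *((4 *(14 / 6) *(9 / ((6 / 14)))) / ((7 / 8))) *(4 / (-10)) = -89.60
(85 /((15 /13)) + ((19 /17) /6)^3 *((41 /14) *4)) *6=273896015 /619038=442.45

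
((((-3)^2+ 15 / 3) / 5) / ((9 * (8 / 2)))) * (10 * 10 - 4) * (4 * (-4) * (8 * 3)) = -14336 / 5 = -2867.20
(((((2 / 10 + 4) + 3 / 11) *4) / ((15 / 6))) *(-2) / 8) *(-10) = 984 / 55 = 17.89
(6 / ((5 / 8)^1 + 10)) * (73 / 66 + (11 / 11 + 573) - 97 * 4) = 105.66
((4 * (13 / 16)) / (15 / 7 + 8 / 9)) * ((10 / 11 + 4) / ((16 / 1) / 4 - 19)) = -7371 / 21010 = -0.35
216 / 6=36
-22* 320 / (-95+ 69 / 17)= 77.41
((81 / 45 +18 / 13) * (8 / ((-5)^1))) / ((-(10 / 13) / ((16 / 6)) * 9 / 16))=11776 / 375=31.40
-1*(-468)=468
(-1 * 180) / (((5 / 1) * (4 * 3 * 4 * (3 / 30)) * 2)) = -15 / 4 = -3.75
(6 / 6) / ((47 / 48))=48 / 47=1.02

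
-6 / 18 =-1 / 3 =-0.33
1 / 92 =0.01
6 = 6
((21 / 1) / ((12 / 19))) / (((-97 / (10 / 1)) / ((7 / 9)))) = -4655 / 1746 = -2.67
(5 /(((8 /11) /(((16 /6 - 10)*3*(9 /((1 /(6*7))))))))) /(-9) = 12705 /2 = 6352.50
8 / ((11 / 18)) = 144 / 11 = 13.09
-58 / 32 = -29 / 16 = -1.81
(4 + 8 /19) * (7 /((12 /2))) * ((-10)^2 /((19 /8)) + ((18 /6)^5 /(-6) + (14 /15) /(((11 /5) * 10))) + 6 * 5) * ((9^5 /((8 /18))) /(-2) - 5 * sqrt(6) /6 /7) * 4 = -1722421361493 /39710 - 2778034 * sqrt(6) /35739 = -43375193.21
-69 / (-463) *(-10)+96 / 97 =-0.50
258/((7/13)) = 3354/7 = 479.14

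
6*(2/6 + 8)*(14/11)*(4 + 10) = 9800/11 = 890.91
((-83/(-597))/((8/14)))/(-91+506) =7/11940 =0.00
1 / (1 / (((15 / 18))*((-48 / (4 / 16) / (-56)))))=20 / 7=2.86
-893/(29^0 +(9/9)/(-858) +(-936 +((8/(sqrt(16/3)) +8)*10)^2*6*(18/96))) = -5006057985786/14066774281561 +2366620027200*sqrt(3)/14066774281561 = -0.06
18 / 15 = 6 / 5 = 1.20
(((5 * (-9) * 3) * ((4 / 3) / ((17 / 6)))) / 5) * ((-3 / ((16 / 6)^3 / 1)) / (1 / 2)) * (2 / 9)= 243 / 272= 0.89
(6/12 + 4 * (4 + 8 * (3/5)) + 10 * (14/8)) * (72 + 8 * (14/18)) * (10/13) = 3201.09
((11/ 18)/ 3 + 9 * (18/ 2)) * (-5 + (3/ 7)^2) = -517430/ 1323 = -391.10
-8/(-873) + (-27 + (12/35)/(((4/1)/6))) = -808991/30555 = -26.48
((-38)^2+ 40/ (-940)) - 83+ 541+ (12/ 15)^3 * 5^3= 92400/ 47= 1965.96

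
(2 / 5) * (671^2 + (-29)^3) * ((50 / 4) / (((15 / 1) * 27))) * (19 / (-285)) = -425852 / 1215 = -350.50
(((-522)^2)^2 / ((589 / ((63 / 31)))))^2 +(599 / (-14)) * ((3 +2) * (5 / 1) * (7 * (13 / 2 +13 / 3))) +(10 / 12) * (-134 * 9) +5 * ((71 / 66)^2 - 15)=23827199587323473475346754576 / 363062887209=65628298641296153.91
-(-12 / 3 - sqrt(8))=2 *sqrt(2) + 4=6.83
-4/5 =-0.80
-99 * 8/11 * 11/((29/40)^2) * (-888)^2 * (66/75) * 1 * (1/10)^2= -219833450496/21025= -10455812.15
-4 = -4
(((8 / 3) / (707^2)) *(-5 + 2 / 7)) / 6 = -44 / 10496829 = -0.00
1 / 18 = 0.06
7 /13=0.54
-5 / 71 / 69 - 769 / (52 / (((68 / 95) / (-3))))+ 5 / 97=2100428623 / 586875705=3.58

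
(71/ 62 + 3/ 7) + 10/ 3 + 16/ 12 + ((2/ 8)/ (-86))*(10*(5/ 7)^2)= 4879625/ 783804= 6.23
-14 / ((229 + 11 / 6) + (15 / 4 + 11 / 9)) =-504 / 8489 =-0.06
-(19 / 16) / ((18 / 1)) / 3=-0.02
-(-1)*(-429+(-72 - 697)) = -1198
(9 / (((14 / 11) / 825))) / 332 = 81675 / 4648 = 17.57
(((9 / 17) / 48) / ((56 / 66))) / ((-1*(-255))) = 33 / 647360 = 0.00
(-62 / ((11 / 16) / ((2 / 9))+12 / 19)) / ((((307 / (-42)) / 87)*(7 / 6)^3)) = 1416766464 / 11357465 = 124.74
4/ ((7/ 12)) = 6.86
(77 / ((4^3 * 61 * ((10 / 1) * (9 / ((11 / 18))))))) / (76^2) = 847 / 36530196480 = 0.00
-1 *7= -7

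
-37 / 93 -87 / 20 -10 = -27431 / 1860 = -14.75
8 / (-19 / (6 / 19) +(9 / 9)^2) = -48 / 355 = -0.14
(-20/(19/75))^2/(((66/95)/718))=1346250000/209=6441387.56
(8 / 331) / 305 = 8 / 100955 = 0.00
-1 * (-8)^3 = 512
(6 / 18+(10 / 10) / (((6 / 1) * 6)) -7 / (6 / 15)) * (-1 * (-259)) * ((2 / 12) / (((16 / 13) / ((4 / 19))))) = -2077439 / 16416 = -126.55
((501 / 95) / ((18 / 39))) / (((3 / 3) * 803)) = 2171 / 152570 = 0.01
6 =6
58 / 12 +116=725 / 6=120.83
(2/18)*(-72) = -8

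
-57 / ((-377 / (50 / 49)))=2850 / 18473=0.15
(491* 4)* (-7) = -13748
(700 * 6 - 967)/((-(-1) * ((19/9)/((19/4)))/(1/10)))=29097/40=727.42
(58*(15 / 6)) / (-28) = -145 / 28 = -5.18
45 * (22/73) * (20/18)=1100/73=15.07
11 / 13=0.85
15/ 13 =1.15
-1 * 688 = -688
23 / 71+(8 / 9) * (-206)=-116801 / 639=-182.79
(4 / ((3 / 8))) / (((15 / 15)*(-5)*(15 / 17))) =-544 / 225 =-2.42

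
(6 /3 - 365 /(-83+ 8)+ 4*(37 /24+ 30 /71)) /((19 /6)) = 31361 /6745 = 4.65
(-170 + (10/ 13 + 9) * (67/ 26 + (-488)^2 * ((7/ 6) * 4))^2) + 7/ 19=18131819675110817041/ 1502748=12065775283088.59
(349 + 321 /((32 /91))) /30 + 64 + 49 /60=34201 /320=106.88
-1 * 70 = -70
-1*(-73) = 73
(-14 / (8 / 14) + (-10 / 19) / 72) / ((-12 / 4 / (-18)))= -16763 / 114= -147.04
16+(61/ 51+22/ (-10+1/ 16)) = 13499/ 901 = 14.98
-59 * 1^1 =-59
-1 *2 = -2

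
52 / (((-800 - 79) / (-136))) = 7072 / 879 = 8.05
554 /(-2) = -277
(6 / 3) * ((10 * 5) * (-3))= -300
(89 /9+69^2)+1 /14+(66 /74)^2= 823099243 /172494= 4771.76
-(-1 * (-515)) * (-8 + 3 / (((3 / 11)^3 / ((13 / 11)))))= -773015 / 9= -85890.56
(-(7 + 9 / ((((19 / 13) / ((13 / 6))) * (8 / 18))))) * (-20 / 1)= 28135 / 38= 740.39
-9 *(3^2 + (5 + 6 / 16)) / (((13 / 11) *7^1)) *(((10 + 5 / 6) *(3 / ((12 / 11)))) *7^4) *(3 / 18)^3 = -23864225 / 4608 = -5178.87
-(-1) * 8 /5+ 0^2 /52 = 8 /5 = 1.60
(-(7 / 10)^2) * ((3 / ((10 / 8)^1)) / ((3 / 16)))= -784 / 125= -6.27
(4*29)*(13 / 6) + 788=3118 / 3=1039.33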